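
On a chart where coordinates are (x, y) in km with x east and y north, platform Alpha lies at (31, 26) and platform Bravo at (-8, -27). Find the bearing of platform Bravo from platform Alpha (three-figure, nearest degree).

216°

Δeast = -8 − 31 = -39.00; Δnorth = -27 − 26 = -53.00.
Bearing = atan2(Δeast, Δnorth) mod 360° = 216.35° ≈ 216°.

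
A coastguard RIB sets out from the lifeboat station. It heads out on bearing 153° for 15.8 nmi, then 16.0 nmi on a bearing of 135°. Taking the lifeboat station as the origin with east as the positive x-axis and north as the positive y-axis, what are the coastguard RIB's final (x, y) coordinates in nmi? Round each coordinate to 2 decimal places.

(18.49, -25.39)

Leg 1 (153°, 15.8 nmi): east 15.8 sin 153° = 7.17, north 15.8 cos 153° = -14.08
Leg 2 (135°, 16.0 nmi): east 16.0 sin 135° = 11.31, north 16.0 cos 135° = -11.31
Summing: 18.49 nmi east, -25.39 nmi north → (18.49, -25.39).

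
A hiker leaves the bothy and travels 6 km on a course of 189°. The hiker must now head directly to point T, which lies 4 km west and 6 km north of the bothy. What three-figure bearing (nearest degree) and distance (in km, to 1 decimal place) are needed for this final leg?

346°, 12.3 km

Leg 1 (189°, 6 km): east 6 sin 189° = -0.94, north 6 cos 189° = -5.93
Current position: (-0.94, -5.93). Target: (-4, 6). Remaining: Δeast = -3.06, Δnorth = 11.93.
Bearing = atan2(-3.06, 11.93) mod 360° = 345.60°; distance = √((-3.06)² + (11.93)²) = 12.313 km.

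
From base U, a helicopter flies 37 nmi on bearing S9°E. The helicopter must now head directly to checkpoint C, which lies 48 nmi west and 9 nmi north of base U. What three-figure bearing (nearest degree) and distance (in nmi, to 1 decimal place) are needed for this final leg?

Leg 1 (S9°E, 37 nmi): east 37 sin 171° = 5.79, north 37 cos 171° = -36.54
Current position: (5.79, -36.54). Target: (-48, 9). Remaining: Δeast = -53.79, Δnorth = 45.54.
Bearing = atan2(-53.79, 45.54) mod 360° = 310.26°; distance = √((-53.79)² + (45.54)²) = 70.480 nmi.

310°, 70.5 nmi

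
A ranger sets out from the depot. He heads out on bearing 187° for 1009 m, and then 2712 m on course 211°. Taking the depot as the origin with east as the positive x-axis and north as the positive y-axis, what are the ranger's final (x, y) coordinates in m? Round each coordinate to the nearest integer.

Leg 1 (187°, 1009 m): east 1009 sin 187° = -122.97, north 1009 cos 187° = -1001.48
Leg 2 (211°, 2712 m): east 2712 sin 211° = -1396.78, north 2712 cos 211° = -2324.64
Summing: -1519.75 m east, -3326.12 m north → (-1520, -3326).

(-1520, -3326)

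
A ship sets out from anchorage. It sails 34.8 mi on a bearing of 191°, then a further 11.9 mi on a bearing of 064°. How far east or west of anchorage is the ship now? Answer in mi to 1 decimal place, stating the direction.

Leg 1 (191°, 34.8 mi): east 34.8 sin 191° = -6.64, north 34.8 cos 191° = -34.16
Leg 2 (064°, 11.9 mi): east 11.9 sin 64° = 10.70, north 11.9 cos 64° = 5.22
Net east component: 4.06 mi.

4.1 mi east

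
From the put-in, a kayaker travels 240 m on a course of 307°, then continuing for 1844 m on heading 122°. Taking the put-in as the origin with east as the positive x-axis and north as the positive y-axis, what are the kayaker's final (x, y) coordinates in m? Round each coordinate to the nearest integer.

Leg 1 (307°, 240 m): east 240 sin 307° = -191.67, north 240 cos 307° = 144.44
Leg 2 (122°, 1844 m): east 1844 sin 122° = 1563.80, north 1844 cos 122° = -977.17
Summing: 1372.13 m east, -832.74 m north → (1372, -833).

(1372, -833)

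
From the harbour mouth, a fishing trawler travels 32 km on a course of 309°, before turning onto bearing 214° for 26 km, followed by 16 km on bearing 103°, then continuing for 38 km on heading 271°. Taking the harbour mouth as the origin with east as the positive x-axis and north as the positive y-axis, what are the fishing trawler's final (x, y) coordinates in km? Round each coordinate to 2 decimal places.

(-61.81, -4.35)

Leg 1 (309°, 32 km): east 32 sin 309° = -24.87, north 32 cos 309° = 20.14
Leg 2 (214°, 26 km): east 26 sin 214° = -14.54, north 26 cos 214° = -21.55
Leg 3 (103°, 16 km): east 16 sin 103° = 15.59, north 16 cos 103° = -3.60
Leg 4 (271°, 38 km): east 38 sin 271° = -37.99, north 38 cos 271° = 0.66
Summing: -61.81 km east, -4.35 km north → (-61.81, -4.35).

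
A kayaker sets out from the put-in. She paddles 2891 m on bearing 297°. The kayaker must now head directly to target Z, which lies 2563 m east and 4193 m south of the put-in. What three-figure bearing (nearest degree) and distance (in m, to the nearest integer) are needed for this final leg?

137°, 7531 m

Leg 1 (297°, 2891 m): east 2891 sin 297° = -2575.90, north 2891 cos 297° = 1312.49
Current position: (-2575.90, 1312.49). Target: (2563, -4193). Remaining: Δeast = 5138.90, Δnorth = -5505.49.
Bearing = atan2(5138.90, -5505.49) mod 360° = 136.97°; distance = √((5138.90)² + (-5505.49)²) = 7531.180 m.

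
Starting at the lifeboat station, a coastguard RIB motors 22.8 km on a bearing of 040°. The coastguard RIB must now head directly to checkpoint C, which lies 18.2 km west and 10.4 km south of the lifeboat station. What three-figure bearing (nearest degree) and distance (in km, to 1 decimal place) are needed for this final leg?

230°, 43.1 km

Leg 1 (040°, 22.8 km): east 22.8 sin 40° = 14.66, north 22.8 cos 40° = 17.47
Current position: (14.66, 17.47). Target: (-18.2, -10.4). Remaining: Δeast = -32.86, Δnorth = -27.87.
Bearing = atan2(-32.86, -27.87) mod 360° = 229.70°; distance = √((-32.86)² + (-27.87)²) = 43.081 km.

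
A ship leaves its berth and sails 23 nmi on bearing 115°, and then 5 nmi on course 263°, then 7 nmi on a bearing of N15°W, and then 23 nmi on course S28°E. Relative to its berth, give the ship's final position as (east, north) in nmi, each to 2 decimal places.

(24.87, -23.88)

Leg 1 (115°, 23 nmi): east 23 sin 115° = 20.85, north 23 cos 115° = -9.72
Leg 2 (263°, 5 nmi): east 5 sin 263° = -4.96, north 5 cos 263° = -0.61
Leg 3 (N15°W, 7 nmi): east 7 sin 345° = -1.81, north 7 cos 345° = 6.76
Leg 4 (S28°E, 23 nmi): east 23 sin 152° = 10.80, north 23 cos 152° = -20.31
Summing: 24.87 nmi east, -23.88 nmi north → (24.87, -23.88).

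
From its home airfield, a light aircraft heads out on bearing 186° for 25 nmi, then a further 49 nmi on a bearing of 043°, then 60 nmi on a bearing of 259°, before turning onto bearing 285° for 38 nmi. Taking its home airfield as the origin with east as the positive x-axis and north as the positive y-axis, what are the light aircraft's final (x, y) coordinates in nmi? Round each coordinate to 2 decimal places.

Leg 1 (186°, 25 nmi): east 25 sin 186° = -2.61, north 25 cos 186° = -24.86
Leg 2 (043°, 49 nmi): east 49 sin 43° = 33.42, north 49 cos 43° = 35.84
Leg 3 (259°, 60 nmi): east 60 sin 259° = -58.90, north 60 cos 259° = -11.45
Leg 4 (285°, 38 nmi): east 38 sin 285° = -36.71, north 38 cos 285° = 9.84
Summing: -64.80 nmi east, 9.36 nmi north → (-64.80, 9.36).

(-64.80, 9.36)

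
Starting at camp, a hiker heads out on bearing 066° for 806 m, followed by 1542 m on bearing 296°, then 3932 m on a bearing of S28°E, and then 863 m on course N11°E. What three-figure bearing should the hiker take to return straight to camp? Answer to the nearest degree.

Leg 1 (066°, 806 m): east 806 sin 66° = 736.32, north 806 cos 66° = 327.83
Leg 2 (296°, 1542 m): east 1542 sin 296° = -1385.94, north 1542 cos 296° = 675.97
Leg 3 (S28°E, 3932 m): east 3932 sin 152° = 1845.96, north 3932 cos 152° = -3471.75
Leg 4 (N11°E, 863 m): east 863 sin 11° = 164.67, north 863 cos 11° = 847.14
Net displacement: 1361.01 east, -1620.81 north. Direction back to start is (-1361.01, 1620.81): bearing = atan2(-1361.01, 1620.81) mod 360° = 319.98° ≈ 320°.

320°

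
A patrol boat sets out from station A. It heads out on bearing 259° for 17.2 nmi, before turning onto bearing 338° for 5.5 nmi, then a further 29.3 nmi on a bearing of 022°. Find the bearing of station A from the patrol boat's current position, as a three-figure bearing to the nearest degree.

165°

Leg 1 (259°, 17.2 nmi): east 17.2 sin 259° = -16.88, north 17.2 cos 259° = -3.28
Leg 2 (338°, 5.5 nmi): east 5.5 sin 338° = -2.06, north 5.5 cos 338° = 5.10
Leg 3 (022°, 29.3 nmi): east 29.3 sin 22° = 10.98, north 29.3 cos 22° = 27.17
Net displacement: -7.97 east, 28.98 north. Direction back to start is (7.97, -28.98): bearing = atan2(7.97, -28.98) mod 360° = 164.63° ≈ 165°.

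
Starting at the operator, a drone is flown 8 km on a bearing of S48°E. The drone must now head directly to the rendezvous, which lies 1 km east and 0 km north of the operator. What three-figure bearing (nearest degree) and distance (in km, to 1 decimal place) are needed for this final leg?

Leg 1 (S48°E, 8 km): east 8 sin 132° = 5.95, north 8 cos 132° = -5.35
Current position: (5.95, -5.35). Target: (1, 0). Remaining: Δeast = -4.95, Δnorth = 5.35.
Bearing = atan2(-4.95, 5.35) mod 360° = 317.27°; distance = √((-4.95)² + (5.35)²) = 7.288 km.

317°, 7.3 km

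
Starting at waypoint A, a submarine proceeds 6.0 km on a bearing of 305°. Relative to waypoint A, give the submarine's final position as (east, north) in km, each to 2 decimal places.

(-4.91, 3.44)

Leg 1 (305°, 6.0 km): east 6.0 sin 305° = -4.91, north 6.0 cos 305° = 3.44
Summing: -4.91 km east, 3.44 km north → (-4.91, 3.44).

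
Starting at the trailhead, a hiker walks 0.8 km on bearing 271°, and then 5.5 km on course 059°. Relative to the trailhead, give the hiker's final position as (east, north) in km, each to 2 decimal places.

Leg 1 (271°, 0.8 km): east 0.8 sin 271° = -0.80, north 0.8 cos 271° = 0.01
Leg 2 (059°, 5.5 km): east 5.5 sin 59° = 4.71, north 5.5 cos 59° = 2.83
Summing: 3.91 km east, 2.85 km north → (3.91, 2.85).

(3.91, 2.85)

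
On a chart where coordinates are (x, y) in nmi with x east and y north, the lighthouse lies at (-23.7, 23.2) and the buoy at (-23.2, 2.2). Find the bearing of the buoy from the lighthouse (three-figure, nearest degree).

179°

Δeast = -23.2 − -23.7 = 0.50; Δnorth = 2.2 − 23.2 = -21.00.
Bearing = atan2(Δeast, Δnorth) mod 360° = 178.64° ≈ 179°.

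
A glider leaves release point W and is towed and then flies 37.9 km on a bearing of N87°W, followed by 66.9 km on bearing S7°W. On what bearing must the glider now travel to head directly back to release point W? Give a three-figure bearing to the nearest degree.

Leg 1 (N87°W, 37.9 km): east 37.9 sin 273° = -37.85, north 37.9 cos 273° = 1.98
Leg 2 (S7°W, 66.9 km): east 66.9 sin 187° = -8.15, north 66.9 cos 187° = -66.40
Net displacement: -46.00 east, -64.42 north. Direction back to start is (46.00, 64.42): bearing = atan2(46.00, 64.42) mod 360° = 35.53° ≈ 036°.

036°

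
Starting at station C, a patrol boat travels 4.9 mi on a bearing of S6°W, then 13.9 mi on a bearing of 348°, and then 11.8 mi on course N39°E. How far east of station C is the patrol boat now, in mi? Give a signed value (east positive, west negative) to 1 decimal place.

Leg 1 (S6°W, 4.9 mi): east 4.9 sin 186° = -0.51, north 4.9 cos 186° = -4.87
Leg 2 (348°, 13.9 mi): east 13.9 sin 348° = -2.89, north 13.9 cos 348° = 13.60
Leg 3 (N39°E, 11.8 mi): east 11.8 sin 39° = 7.43, north 11.8 cos 39° = 9.17
Net east component: 4.02 mi.

4.0 mi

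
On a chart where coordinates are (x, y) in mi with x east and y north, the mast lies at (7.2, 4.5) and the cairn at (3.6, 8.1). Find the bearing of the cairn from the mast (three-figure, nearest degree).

Δeast = 3.6 − 7.2 = -3.60; Δnorth = 8.1 − 4.5 = 3.60.
Bearing = atan2(Δeast, Δnorth) mod 360° = 315.00° ≈ 315°.

315°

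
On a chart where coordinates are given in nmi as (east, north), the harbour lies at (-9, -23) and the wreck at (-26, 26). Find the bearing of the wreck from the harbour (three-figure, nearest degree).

341°

Δeast = -26 − -9 = -17.00; Δnorth = 26 − -23 = 49.00.
Bearing = atan2(Δeast, Δnorth) mod 360° = 340.87° ≈ 341°.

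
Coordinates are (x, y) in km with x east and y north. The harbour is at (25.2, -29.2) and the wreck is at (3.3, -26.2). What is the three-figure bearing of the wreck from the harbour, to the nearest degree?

Δeast = 3.3 − 25.2 = -21.90; Δnorth = -26.2 − -29.2 = 3.00.
Bearing = atan2(Δeast, Δnorth) mod 360° = 277.80° ≈ 278°.

278°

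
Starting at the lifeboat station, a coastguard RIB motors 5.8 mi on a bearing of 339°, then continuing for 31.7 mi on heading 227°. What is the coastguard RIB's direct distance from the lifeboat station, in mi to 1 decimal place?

30.0 mi

Leg 1 (339°, 5.8 mi): east 5.8 sin 339° = -2.08, north 5.8 cos 339° = 5.41
Leg 2 (227°, 31.7 mi): east 31.7 sin 227° = -23.18, north 31.7 cos 227° = -21.62
Net: -25.26 east, -16.20 north. Distance = √((-25.26)² + (-16.20)²) = 30.013 mi.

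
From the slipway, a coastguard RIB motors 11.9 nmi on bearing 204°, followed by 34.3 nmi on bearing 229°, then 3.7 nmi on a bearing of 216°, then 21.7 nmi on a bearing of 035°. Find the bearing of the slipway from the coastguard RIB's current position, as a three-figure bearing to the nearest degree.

048°

Leg 1 (204°, 11.9 nmi): east 11.9 sin 204° = -4.84, north 11.9 cos 204° = -10.87
Leg 2 (229°, 34.3 nmi): east 34.3 sin 229° = -25.89, north 34.3 cos 229° = -22.50
Leg 3 (216°, 3.7 nmi): east 3.7 sin 216° = -2.17, north 3.7 cos 216° = -2.99
Leg 4 (035°, 21.7 nmi): east 21.7 sin 35° = 12.45, north 21.7 cos 35° = 17.78
Net displacement: -20.45 east, -18.59 north. Direction back to start is (20.45, 18.59): bearing = atan2(20.45, 18.59) mod 360° = 47.73° ≈ 048°.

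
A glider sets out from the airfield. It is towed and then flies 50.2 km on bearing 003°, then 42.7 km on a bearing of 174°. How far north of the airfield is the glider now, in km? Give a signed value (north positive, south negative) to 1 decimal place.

7.7 km

Leg 1 (003°, 50.2 km): east 50.2 sin 3° = 2.63, north 50.2 cos 3° = 50.13
Leg 2 (174°, 42.7 km): east 42.7 sin 174° = 4.46, north 42.7 cos 174° = -42.47
Net north component: 7.67 km.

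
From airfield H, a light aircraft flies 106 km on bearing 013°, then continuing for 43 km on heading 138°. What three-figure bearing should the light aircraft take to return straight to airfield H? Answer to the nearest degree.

Leg 1 (013°, 106 km): east 106 sin 13° = 23.84, north 106 cos 13° = 103.28
Leg 2 (138°, 43 km): east 43 sin 138° = 28.77, north 43 cos 138° = -31.96
Net displacement: 52.62 east, 71.33 north. Direction back to start is (-52.62, -71.33): bearing = atan2(-52.62, -71.33) mod 360° = 216.42° ≈ 216°.

216°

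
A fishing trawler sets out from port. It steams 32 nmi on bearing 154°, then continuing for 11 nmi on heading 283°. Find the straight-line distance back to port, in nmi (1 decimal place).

Leg 1 (154°, 32 nmi): east 32 sin 154° = 14.03, north 32 cos 154° = -28.76
Leg 2 (283°, 11 nmi): east 11 sin 283° = -10.72, north 11 cos 283° = 2.47
Net: 3.31 east, -26.29 north. Distance = √((3.31)² + (-26.29)²) = 26.494 nmi.

26.5 nmi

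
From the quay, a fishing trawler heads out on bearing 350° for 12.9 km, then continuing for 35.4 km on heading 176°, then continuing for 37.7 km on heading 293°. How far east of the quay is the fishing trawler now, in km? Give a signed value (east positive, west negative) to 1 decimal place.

-34.5 km

Leg 1 (350°, 12.9 km): east 12.9 sin 350° = -2.24, north 12.9 cos 350° = 12.70
Leg 2 (176°, 35.4 km): east 35.4 sin 176° = 2.47, north 35.4 cos 176° = -35.31
Leg 3 (293°, 37.7 km): east 37.7 sin 293° = -34.70, north 37.7 cos 293° = 14.73
Net east component: -34.47 km.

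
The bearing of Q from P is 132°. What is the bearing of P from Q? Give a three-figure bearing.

Back-bearing = 132° + 180° = 312°.

312°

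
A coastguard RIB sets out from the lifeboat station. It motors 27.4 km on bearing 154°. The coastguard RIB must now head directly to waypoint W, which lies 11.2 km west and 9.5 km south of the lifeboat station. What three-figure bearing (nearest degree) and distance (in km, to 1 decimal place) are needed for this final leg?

Leg 1 (154°, 27.4 km): east 27.4 sin 154° = 12.01, north 27.4 cos 154° = -24.63
Current position: (12.01, -24.63). Target: (-11.2, -9.5). Remaining: Δeast = -23.21, Δnorth = 15.13.
Bearing = atan2(-23.21, 15.13) mod 360° = 303.09°; distance = √((-23.21)² + (15.13)²) = 27.705 km.

303°, 27.7 km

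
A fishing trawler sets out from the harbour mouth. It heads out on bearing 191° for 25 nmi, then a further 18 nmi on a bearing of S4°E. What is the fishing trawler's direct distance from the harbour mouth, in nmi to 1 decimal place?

42.6 nmi

Leg 1 (191°, 25 nmi): east 25 sin 191° = -4.77, north 25 cos 191° = -24.54
Leg 2 (S4°E, 18 nmi): east 18 sin 176° = 1.26, north 18 cos 176° = -17.96
Net: -3.51 east, -42.50 north. Distance = √((-3.51)² + (-42.50)²) = 42.642 nmi.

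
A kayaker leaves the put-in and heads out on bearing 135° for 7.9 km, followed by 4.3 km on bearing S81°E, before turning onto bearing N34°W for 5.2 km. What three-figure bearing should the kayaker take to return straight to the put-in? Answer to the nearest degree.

Leg 1 (135°, 7.9 km): east 7.9 sin 135° = 5.59, north 7.9 cos 135° = -5.59
Leg 2 (S81°E, 4.3 km): east 4.3 sin 99° = 4.25, north 4.3 cos 99° = -0.67
Leg 3 (N34°W, 5.2 km): east 5.2 sin 326° = -2.91, north 5.2 cos 326° = 4.31
Net displacement: 6.93 east, -1.95 north. Direction back to start is (-6.93, 1.95): bearing = atan2(-6.93, 1.95) mod 360° = 285.71° ≈ 286°.

286°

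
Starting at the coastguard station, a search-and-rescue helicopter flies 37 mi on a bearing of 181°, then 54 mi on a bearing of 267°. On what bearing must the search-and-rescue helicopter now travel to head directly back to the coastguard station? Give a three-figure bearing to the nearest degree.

Leg 1 (181°, 37 mi): east 37 sin 181° = -0.65, north 37 cos 181° = -36.99
Leg 2 (267°, 54 mi): east 54 sin 267° = -53.93, north 54 cos 267° = -2.83
Net displacement: -54.57 east, -39.82 north. Direction back to start is (54.57, 39.82): bearing = atan2(54.57, 39.82) mod 360° = 53.88° ≈ 054°.

054°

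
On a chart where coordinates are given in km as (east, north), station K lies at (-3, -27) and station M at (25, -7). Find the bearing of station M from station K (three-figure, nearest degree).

Δeast = 25 − -3 = 28.00; Δnorth = -7 − -27 = 20.00.
Bearing = atan2(Δeast, Δnorth) mod 360° = 54.46° ≈ 054°.

054°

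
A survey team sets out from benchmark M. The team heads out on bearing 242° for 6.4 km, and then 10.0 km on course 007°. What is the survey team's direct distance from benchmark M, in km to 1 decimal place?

Leg 1 (242°, 6.4 km): east 6.4 sin 242° = -5.65, north 6.4 cos 242° = -3.00
Leg 2 (007°, 10.0 km): east 10.0 sin 7° = 1.22, north 10.0 cos 7° = 9.93
Net: -4.43 east, 6.92 north. Distance = √((-4.43)² + (6.92)²) = 8.218 km.

8.2 km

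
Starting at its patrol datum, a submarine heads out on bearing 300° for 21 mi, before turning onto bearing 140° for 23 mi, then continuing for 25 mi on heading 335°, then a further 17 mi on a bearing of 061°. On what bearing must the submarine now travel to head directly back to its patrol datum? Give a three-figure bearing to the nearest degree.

Leg 1 (300°, 21 mi): east 21 sin 300° = -18.19, north 21 cos 300° = 10.50
Leg 2 (140°, 23 mi): east 23 sin 140° = 14.78, north 23 cos 140° = -17.62
Leg 3 (335°, 25 mi): east 25 sin 335° = -10.57, north 25 cos 335° = 22.66
Leg 4 (061°, 17 mi): east 17 sin 61° = 14.87, north 17 cos 61° = 8.24
Net displacement: 0.90 east, 23.78 north. Direction back to start is (-0.90, -23.78): bearing = atan2(-0.90, -23.78) mod 360° = 182.17° ≈ 182°.

182°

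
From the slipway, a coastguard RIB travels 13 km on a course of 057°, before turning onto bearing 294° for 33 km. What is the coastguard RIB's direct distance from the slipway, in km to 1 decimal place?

Leg 1 (057°, 13 km): east 13 sin 57° = 10.90, north 13 cos 57° = 7.08
Leg 2 (294°, 33 km): east 33 sin 294° = -30.15, north 33 cos 294° = 13.42
Net: -19.24 east, 20.50 north. Distance = √((-19.24)² + (20.50)²) = 28.119 km.

28.1 km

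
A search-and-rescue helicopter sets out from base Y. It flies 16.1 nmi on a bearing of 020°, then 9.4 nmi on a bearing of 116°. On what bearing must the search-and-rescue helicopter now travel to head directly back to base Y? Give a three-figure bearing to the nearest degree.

232°

Leg 1 (020°, 16.1 nmi): east 16.1 sin 20° = 5.51, north 16.1 cos 20° = 15.13
Leg 2 (116°, 9.4 nmi): east 9.4 sin 116° = 8.45, north 9.4 cos 116° = -4.12
Net displacement: 13.96 east, 11.01 north. Direction back to start is (-13.96, -11.01): bearing = atan2(-13.96, -11.01) mod 360° = 231.73° ≈ 232°.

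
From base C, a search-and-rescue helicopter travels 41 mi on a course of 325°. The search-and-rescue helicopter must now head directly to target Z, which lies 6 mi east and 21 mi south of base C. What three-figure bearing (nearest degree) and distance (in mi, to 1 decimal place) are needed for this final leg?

152°, 62.1 mi

Leg 1 (325°, 41 mi): east 41 sin 325° = -23.52, north 41 cos 325° = 33.59
Current position: (-23.52, 33.59). Target: (6, -21). Remaining: Δeast = 29.52, Δnorth = -54.59.
Bearing = atan2(29.52, -54.59) mod 360° = 151.60°; distance = √((29.52)² + (-54.59)²) = 62.055 mi.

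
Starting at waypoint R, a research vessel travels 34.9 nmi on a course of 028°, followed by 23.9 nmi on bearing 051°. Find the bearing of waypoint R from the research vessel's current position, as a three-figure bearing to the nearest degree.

Leg 1 (028°, 34.9 nmi): east 34.9 sin 28° = 16.38, north 34.9 cos 28° = 30.81
Leg 2 (051°, 23.9 nmi): east 23.9 sin 51° = 18.57, north 23.9 cos 51° = 15.04
Net displacement: 34.96 east, 45.86 north. Direction back to start is (-34.96, -45.86): bearing = atan2(-34.96, -45.86) mod 360° = 217.32° ≈ 217°.

217°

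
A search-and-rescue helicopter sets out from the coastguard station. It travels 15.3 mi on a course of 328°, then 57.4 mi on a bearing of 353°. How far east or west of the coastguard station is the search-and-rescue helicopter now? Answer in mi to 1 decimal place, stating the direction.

15.1 mi west

Leg 1 (328°, 15.3 mi): east 15.3 sin 328° = -8.11, north 15.3 cos 328° = 12.98
Leg 2 (353°, 57.4 mi): east 57.4 sin 353° = -7.00, north 57.4 cos 353° = 56.97
Net east component: -15.10 mi.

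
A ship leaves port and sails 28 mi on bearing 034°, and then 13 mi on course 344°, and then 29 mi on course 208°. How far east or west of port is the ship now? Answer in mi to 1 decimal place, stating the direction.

1.5 mi west

Leg 1 (034°, 28 mi): east 28 sin 34° = 15.66, north 28 cos 34° = 23.21
Leg 2 (344°, 13 mi): east 13 sin 344° = -3.58, north 13 cos 344° = 12.50
Leg 3 (208°, 29 mi): east 29 sin 208° = -13.61, north 29 cos 208° = -25.61
Net east component: -1.54 mi.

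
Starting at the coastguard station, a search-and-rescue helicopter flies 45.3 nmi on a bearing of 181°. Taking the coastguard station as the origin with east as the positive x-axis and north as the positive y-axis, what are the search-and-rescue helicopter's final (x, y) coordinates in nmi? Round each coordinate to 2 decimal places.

Leg 1 (181°, 45.3 nmi): east 45.3 sin 181° = -0.79, north 45.3 cos 181° = -45.29
Summing: -0.79 nmi east, -45.29 nmi north → (-0.79, -45.29).

(-0.79, -45.29)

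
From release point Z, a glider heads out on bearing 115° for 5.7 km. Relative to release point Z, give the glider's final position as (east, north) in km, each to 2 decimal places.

(5.17, -2.41)

Leg 1 (115°, 5.7 km): east 5.7 sin 115° = 5.17, north 5.7 cos 115° = -2.41
Summing: 5.17 km east, -2.41 km north → (5.17, -2.41).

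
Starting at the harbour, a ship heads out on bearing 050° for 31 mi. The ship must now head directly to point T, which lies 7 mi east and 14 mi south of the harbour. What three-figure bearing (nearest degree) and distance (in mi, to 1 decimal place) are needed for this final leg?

Leg 1 (050°, 31 mi): east 31 sin 50° = 23.75, north 31 cos 50° = 19.93
Current position: (23.75, 19.93). Target: (7, -14). Remaining: Δeast = -16.75, Δnorth = -33.93.
Bearing = atan2(-16.75, -33.93) mod 360° = 206.27°; distance = √((-16.75)² + (-33.93)²) = 37.835 mi.

206°, 37.8 mi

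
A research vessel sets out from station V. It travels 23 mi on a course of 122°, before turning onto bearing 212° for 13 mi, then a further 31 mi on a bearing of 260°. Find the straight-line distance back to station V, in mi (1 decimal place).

33.7 mi

Leg 1 (122°, 23 mi): east 23 sin 122° = 19.51, north 23 cos 122° = -12.19
Leg 2 (212°, 13 mi): east 13 sin 212° = -6.89, north 13 cos 212° = -11.02
Leg 3 (260°, 31 mi): east 31 sin 260° = -30.53, north 31 cos 260° = -5.38
Net: -17.91 east, -28.60 north. Distance = √((-17.91)² + (-28.60)²) = 33.743 mi.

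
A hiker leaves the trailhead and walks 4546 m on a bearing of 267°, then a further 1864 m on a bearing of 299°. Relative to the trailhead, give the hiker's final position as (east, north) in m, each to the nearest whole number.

(-6170, 666)

Leg 1 (267°, 4546 m): east 4546 sin 267° = -4539.77, north 4546 cos 267° = -237.92
Leg 2 (299°, 1864 m): east 1864 sin 299° = -1630.29, north 1864 cos 299° = 903.69
Summing: -6170.06 m east, 665.77 m north → (-6170, 666).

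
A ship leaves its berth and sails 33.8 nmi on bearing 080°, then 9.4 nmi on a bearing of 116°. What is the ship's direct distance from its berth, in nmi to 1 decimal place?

Leg 1 (080°, 33.8 nmi): east 33.8 sin 80° = 33.29, north 33.8 cos 80° = 5.87
Leg 2 (116°, 9.4 nmi): east 9.4 sin 116° = 8.45, north 9.4 cos 116° = -4.12
Net: 41.74 east, 1.75 north. Distance = √((41.74)² + (1.75)²) = 41.772 nmi.

41.8 nmi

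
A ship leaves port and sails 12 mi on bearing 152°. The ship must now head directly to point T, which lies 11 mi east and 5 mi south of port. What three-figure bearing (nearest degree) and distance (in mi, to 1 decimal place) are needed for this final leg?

Leg 1 (152°, 12 mi): east 12 sin 152° = 5.63, north 12 cos 152° = -10.60
Current position: (5.63, -10.60). Target: (11, -5). Remaining: Δeast = 5.37, Δnorth = 5.60.
Bearing = atan2(5.37, 5.60) mod 360° = 43.80°; distance = √((5.37)² + (5.60)²) = 7.753 mi.

044°, 7.8 mi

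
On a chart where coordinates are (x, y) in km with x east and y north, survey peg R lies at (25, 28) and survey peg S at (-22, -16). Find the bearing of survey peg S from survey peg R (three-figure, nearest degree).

Δeast = -22 − 25 = -47.00; Δnorth = -16 − 28 = -44.00.
Bearing = atan2(Δeast, Δnorth) mod 360° = 226.89° ≈ 227°.

227°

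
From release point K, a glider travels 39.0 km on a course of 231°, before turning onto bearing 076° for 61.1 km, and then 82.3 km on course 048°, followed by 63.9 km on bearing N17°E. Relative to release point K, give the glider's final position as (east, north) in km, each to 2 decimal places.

Leg 1 (231°, 39.0 km): east 39.0 sin 231° = -30.31, north 39.0 cos 231° = -24.54
Leg 2 (076°, 61.1 km): east 61.1 sin 76° = 59.29, north 61.1 cos 76° = 14.78
Leg 3 (048°, 82.3 km): east 82.3 sin 48° = 61.16, north 82.3 cos 48° = 55.07
Leg 4 (N17°E, 63.9 km): east 63.9 sin 17° = 18.68, north 63.9 cos 17° = 61.11
Summing: 108.82 km east, 106.42 km north → (108.82, 106.42).

(108.82, 106.42)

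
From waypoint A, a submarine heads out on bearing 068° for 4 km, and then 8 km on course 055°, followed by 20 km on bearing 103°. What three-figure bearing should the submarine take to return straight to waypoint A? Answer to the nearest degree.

267°

Leg 1 (068°, 4 km): east 4 sin 68° = 3.71, north 4 cos 68° = 1.50
Leg 2 (055°, 8 km): east 8 sin 55° = 6.55, north 8 cos 55° = 4.59
Leg 3 (103°, 20 km): east 20 sin 103° = 19.49, north 20 cos 103° = -4.50
Net displacement: 29.75 east, 1.59 north. Direction back to start is (-29.75, -1.59): bearing = atan2(-29.75, -1.59) mod 360° = 266.94° ≈ 267°.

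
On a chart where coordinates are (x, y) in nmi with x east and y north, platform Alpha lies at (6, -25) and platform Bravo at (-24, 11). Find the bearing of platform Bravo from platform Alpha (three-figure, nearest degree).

320°

Δeast = -24 − 6 = -30.00; Δnorth = 11 − -25 = 36.00.
Bearing = atan2(Δeast, Δnorth) mod 360° = 320.19° ≈ 320°.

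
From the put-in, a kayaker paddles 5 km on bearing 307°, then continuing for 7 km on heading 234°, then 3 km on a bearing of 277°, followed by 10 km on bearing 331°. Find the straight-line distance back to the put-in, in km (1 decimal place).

19.2 km

Leg 1 (307°, 5 km): east 5 sin 307° = -3.99, north 5 cos 307° = 3.01
Leg 2 (234°, 7 km): east 7 sin 234° = -5.66, north 7 cos 234° = -4.11
Leg 3 (277°, 3 km): east 3 sin 277° = -2.98, north 3 cos 277° = 0.37
Leg 4 (331°, 10 km): east 10 sin 331° = -4.85, north 10 cos 331° = 8.75
Net: -17.48 east, 8.01 north. Distance = √((-17.48)² + (8.01)²) = 19.228 km.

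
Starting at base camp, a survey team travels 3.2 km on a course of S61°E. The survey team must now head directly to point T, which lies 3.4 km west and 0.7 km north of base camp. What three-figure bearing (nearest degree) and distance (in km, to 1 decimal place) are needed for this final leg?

Leg 1 (S61°E, 3.2 km): east 3.2 sin 119° = 2.80, north 3.2 cos 119° = -1.55
Current position: (2.80, -1.55). Target: (-3.4, 0.7). Remaining: Δeast = -6.20, Δnorth = 2.25.
Bearing = atan2(-6.20, 2.25) mod 360° = 289.96°; distance = √((-6.20)² + (2.25)²) = 6.595 km.

290°, 6.6 km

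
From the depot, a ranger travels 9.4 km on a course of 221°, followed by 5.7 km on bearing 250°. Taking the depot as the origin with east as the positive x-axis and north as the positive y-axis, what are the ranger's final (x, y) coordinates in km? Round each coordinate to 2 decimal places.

Leg 1 (221°, 9.4 km): east 9.4 sin 221° = -6.17, north 9.4 cos 221° = -7.09
Leg 2 (250°, 5.7 km): east 5.7 sin 250° = -5.36, north 5.7 cos 250° = -1.95
Summing: -11.52 km east, -9.04 km north → (-11.52, -9.04).

(-11.52, -9.04)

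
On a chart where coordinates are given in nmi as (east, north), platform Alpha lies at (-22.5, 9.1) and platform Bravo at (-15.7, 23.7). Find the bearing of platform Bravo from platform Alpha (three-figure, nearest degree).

Δeast = -15.7 − -22.5 = 6.80; Δnorth = 23.7 − 9.1 = 14.60.
Bearing = atan2(Δeast, Δnorth) mod 360° = 24.97° ≈ 025°.

025°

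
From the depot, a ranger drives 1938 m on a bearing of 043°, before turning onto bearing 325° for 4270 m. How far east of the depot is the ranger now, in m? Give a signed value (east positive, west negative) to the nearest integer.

Leg 1 (043°, 1938 m): east 1938 sin 43° = 1321.71, north 1938 cos 43° = 1417.36
Leg 2 (325°, 4270 m): east 4270 sin 325° = -2449.17, north 4270 cos 325° = 3497.78
Net east component: -1127.46 m.

-1127 m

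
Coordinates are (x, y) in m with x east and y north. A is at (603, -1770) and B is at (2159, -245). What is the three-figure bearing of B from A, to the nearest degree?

Δeast = 2159 − 603 = 1556.00; Δnorth = -245 − -1770 = 1525.00.
Bearing = atan2(Δeast, Δnorth) mod 360° = 45.58° ≈ 046°.

046°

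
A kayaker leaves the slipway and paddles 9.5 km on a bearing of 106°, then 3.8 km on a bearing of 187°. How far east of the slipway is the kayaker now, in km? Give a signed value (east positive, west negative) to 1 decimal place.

Leg 1 (106°, 9.5 km): east 9.5 sin 106° = 9.13, north 9.5 cos 106° = -2.62
Leg 2 (187°, 3.8 km): east 3.8 sin 187° = -0.46, north 3.8 cos 187° = -3.77
Net east component: 8.67 km.

8.7 km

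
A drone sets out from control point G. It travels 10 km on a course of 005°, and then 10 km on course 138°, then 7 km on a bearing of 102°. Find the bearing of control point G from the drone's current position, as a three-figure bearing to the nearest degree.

266°

Leg 1 (005°, 10 km): east 10 sin 5° = 0.87, north 10 cos 5° = 9.96
Leg 2 (138°, 10 km): east 10 sin 138° = 6.69, north 10 cos 138° = -7.43
Leg 3 (102°, 7 km): east 7 sin 102° = 6.85, north 7 cos 102° = -1.46
Net displacement: 14.41 east, 1.08 north. Direction back to start is (-14.41, -1.08): bearing = atan2(-14.41, -1.08) mod 360° = 265.73° ≈ 266°.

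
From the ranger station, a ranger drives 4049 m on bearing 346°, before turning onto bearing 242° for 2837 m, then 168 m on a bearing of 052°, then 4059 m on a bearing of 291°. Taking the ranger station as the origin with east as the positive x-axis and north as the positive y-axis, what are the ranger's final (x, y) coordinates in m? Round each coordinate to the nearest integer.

(-7141, 4155)

Leg 1 (346°, 4049 m): east 4049 sin 346° = -979.54, north 4049 cos 346° = 3928.73
Leg 2 (242°, 2837 m): east 2837 sin 242° = -2504.92, north 2837 cos 242° = -1331.89
Leg 3 (052°, 168 m): east 168 sin 52° = 132.39, north 168 cos 52° = 103.43
Leg 4 (291°, 4059 m): east 4059 sin 291° = -3789.40, north 4059 cos 291° = 1454.62
Summing: -7141.48 m east, 4154.88 m north → (-7141, 4155).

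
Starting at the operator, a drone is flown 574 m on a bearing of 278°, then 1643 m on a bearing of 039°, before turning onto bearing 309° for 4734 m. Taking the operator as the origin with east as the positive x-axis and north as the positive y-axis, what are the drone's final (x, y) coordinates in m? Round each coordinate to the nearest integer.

(-3213, 4336)

Leg 1 (278°, 574 m): east 574 sin 278° = -568.41, north 574 cos 278° = 79.89
Leg 2 (039°, 1643 m): east 1643 sin 39° = 1033.97, north 1643 cos 39° = 1276.85
Leg 3 (309°, 4734 m): east 4734 sin 309° = -3679.01, north 4734 cos 309° = 2979.20
Summing: -3213.45 m east, 4335.94 m north → (-3213, 4336).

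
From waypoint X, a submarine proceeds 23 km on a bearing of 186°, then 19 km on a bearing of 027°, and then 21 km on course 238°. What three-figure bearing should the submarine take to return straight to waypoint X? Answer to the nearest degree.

034°

Leg 1 (186°, 23 km): east 23 sin 186° = -2.40, north 23 cos 186° = -22.87
Leg 2 (027°, 19 km): east 19 sin 27° = 8.63, north 19 cos 27° = 16.93
Leg 3 (238°, 21 km): east 21 sin 238° = -17.81, north 21 cos 238° = -11.13
Net displacement: -11.59 east, -17.07 north. Direction back to start is (11.59, 17.07): bearing = atan2(11.59, 17.07) mod 360° = 34.16° ≈ 034°.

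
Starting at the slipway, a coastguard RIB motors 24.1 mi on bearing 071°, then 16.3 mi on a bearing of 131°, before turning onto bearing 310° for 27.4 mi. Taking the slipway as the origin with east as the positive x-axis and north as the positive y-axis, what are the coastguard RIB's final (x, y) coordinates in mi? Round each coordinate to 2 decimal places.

Leg 1 (071°, 24.1 mi): east 24.1 sin 71° = 22.79, north 24.1 cos 71° = 7.85
Leg 2 (131°, 16.3 mi): east 16.3 sin 131° = 12.30, north 16.3 cos 131° = -10.69
Leg 3 (310°, 27.4 mi): east 27.4 sin 310° = -20.99, north 27.4 cos 310° = 17.61
Summing: 14.10 mi east, 14.76 mi north → (14.10, 14.76).

(14.10, 14.76)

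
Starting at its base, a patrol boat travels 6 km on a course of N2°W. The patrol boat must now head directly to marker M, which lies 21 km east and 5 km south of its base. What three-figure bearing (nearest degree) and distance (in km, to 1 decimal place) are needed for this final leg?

Leg 1 (N2°W, 6 km): east 6 sin 358° = -0.21, north 6 cos 358° = 6.00
Current position: (-0.21, 6.00). Target: (21, -5). Remaining: Δeast = 21.21, Δnorth = -11.00.
Bearing = atan2(21.21, -11.00) mod 360° = 117.41°; distance = √((21.21)² + (-11.00)²) = 23.891 km.

117°, 23.9 km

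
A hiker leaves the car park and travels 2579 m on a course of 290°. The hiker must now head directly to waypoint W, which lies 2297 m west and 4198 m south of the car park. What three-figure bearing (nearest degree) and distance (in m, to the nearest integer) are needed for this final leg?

Leg 1 (290°, 2579 m): east 2579 sin 290° = -2423.47, north 2579 cos 290° = 882.07
Current position: (-2423.47, 882.07). Target: (-2297, -4198). Remaining: Δeast = 126.47, Δnorth = -5080.07.
Bearing = atan2(126.47, -5080.07) mod 360° = 178.57°; distance = √((126.47)² + (-5080.07)²) = 5081.644 m.

179°, 5082 m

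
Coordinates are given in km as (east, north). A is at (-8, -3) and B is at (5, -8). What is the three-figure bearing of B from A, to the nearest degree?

Δeast = 5 − -8 = 13.00; Δnorth = -8 − -3 = -5.00.
Bearing = atan2(Δeast, Δnorth) mod 360° = 111.04° ≈ 111°.

111°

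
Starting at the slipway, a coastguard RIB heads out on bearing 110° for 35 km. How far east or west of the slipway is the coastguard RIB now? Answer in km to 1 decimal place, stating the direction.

Leg 1 (110°, 35 km): east 35 sin 110° = 32.89, north 35 cos 110° = -11.97
Net east component: 32.89 km.

32.9 km east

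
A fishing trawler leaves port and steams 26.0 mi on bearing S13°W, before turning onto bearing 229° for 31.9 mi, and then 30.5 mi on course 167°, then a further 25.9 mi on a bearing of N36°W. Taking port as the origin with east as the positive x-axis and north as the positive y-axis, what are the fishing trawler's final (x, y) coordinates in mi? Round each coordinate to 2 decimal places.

(-38.29, -55.03)

Leg 1 (S13°W, 26.0 mi): east 26.0 sin 193° = -5.85, north 26.0 cos 193° = -25.33
Leg 2 (229°, 31.9 mi): east 31.9 sin 229° = -24.08, north 31.9 cos 229° = -20.93
Leg 3 (167°, 30.5 mi): east 30.5 sin 167° = 6.86, north 30.5 cos 167° = -29.72
Leg 4 (N36°W, 25.9 mi): east 25.9 sin 324° = -15.22, north 25.9 cos 324° = 20.95
Summing: -38.29 mi east, -55.03 mi north → (-38.29, -55.03).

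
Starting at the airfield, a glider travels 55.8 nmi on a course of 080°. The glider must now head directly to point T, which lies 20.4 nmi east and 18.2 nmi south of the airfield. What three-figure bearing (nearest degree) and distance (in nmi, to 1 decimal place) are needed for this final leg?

231°, 44.4 nmi

Leg 1 (080°, 55.8 nmi): east 55.8 sin 80° = 54.95, north 55.8 cos 80° = 9.69
Current position: (54.95, 9.69). Target: (20.4, -18.2). Remaining: Δeast = -34.55, Δnorth = -27.89.
Bearing = atan2(-34.55, -27.89) mod 360° = 231.09°; distance = √((-34.55)² + (-27.89)²) = 44.404 nmi.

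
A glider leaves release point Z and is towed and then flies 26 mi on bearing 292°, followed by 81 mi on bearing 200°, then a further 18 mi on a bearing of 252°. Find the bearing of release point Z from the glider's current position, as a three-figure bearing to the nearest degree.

044°

Leg 1 (292°, 26 mi): east 26 sin 292° = -24.11, north 26 cos 292° = 9.74
Leg 2 (200°, 81 mi): east 81 sin 200° = -27.70, north 81 cos 200° = -76.12
Leg 3 (252°, 18 mi): east 18 sin 252° = -17.12, north 18 cos 252° = -5.56
Net displacement: -68.93 east, -71.94 north. Direction back to start is (68.93, 71.94): bearing = atan2(68.93, 71.94) mod 360° = 43.78° ≈ 044°.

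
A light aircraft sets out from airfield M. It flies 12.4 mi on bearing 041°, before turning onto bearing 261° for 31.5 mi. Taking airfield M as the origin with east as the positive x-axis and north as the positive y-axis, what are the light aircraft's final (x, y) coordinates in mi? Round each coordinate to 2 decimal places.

Leg 1 (041°, 12.4 mi): east 12.4 sin 41° = 8.14, north 12.4 cos 41° = 9.36
Leg 2 (261°, 31.5 mi): east 31.5 sin 261° = -31.11, north 31.5 cos 261° = -4.93
Summing: -22.98 mi east, 4.43 mi north → (-22.98, 4.43).

(-22.98, 4.43)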